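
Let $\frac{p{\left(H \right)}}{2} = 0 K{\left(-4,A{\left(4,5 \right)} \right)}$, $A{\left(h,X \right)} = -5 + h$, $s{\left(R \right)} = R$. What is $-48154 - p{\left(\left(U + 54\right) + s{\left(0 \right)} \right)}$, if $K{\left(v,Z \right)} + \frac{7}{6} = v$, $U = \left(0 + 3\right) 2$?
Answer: $-48154$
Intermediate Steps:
$U = 6$ ($U = 3 \cdot 2 = 6$)
$K{\left(v,Z \right)} = - \frac{7}{6} + v$
$p{\left(H \right)} = 0$ ($p{\left(H \right)} = 2 \cdot 0 \left(- \frac{7}{6} - 4\right) = 2 \cdot 0 \left(- \frac{31}{6}\right) = 2 \cdot 0 = 0$)
$-48154 - p{\left(\left(U + 54\right) + s{\left(0 \right)} \right)} = -48154 - 0 = -48154 + 0 = -48154$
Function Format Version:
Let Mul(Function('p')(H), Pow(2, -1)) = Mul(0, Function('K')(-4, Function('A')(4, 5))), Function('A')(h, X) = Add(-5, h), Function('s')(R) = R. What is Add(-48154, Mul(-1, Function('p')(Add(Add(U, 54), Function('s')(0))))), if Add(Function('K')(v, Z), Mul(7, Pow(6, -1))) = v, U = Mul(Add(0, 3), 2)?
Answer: -48154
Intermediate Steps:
U = 6 (U = Mul(3, 2) = 6)
Function('K')(v, Z) = Add(Rational(-7, 6), v)
Function('p')(H) = 0 (Function('p')(H) = Mul(2, Mul(0, Add(Rational(-7, 6), -4))) = Mul(2, Mul(0, Rational(-31, 6))) = Mul(2, 0) = 0)
Add(-48154, Mul(-1, Function('p')(Add(Add(U, 54), Function('s')(0))))) = Add(-48154, Mul(-1, 0)) = Add(-48154, 0) = -48154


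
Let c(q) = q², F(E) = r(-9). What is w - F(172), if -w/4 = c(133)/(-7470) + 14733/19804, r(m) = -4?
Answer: 194096663/18491985 ≈ 10.496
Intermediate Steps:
F(E) = -4
w = 120128723/18491985 (w = -4*(133²/(-7470) + 14733/19804) = -4*(17689*(-1/7470) + 14733*(1/19804)) = -4*(-17689/7470 + 14733/19804) = -4*(-120128723/73967940) = 120128723/18491985 ≈ 6.4963)
w - F(172) = 120128723/18491985 - 1*(-4) = 120128723/18491985 + 4 = 194096663/18491985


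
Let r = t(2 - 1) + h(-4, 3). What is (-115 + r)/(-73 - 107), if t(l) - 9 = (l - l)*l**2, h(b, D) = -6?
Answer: 28/45 ≈ 0.62222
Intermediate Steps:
t(l) = 9 (t(l) = 9 + (l - l)*l**2 = 9 + 0*l**2 = 9 + 0 = 9)
r = 3 (r = 9 - 6 = 3)
(-115 + r)/(-73 - 107) = (-115 + 3)/(-73 - 107) = -112/(-180) = -112*(-1/180) = 28/45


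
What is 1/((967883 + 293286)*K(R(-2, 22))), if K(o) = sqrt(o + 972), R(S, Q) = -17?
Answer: sqrt(955)/1204416395 ≈ 2.5658e-8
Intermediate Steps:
K(o) = sqrt(972 + o)
1/((967883 + 293286)*K(R(-2, 22))) = 1/((967883 + 293286)*(sqrt(972 - 17))) = 1/(1261169*(sqrt(955))) = (sqrt(955)/955)/1261169 = sqrt(955)/1204416395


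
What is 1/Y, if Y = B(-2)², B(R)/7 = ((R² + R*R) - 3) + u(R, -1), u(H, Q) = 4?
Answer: 1/3969 ≈ 0.00025195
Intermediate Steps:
B(R) = 7 + 14*R² (B(R) = 7*(((R² + R*R) - 3) + 4) = 7*(((R² + R²) - 3) + 4) = 7*((2*R² - 3) + 4) = 7*((-3 + 2*R²) + 4) = 7*(1 + 2*R²) = 7 + 14*R²)
Y = 3969 (Y = (7 + 14*(-2)²)² = (7 + 14*4)² = (7 + 56)² = 63² = 3969)
1/Y = 1/3969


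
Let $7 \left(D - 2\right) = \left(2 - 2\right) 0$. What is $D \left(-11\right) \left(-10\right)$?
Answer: $220$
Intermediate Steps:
$D = 2$ ($D = 2 + \frac{\left(2 - 2\right) 0}{7} = 2 + \frac{0 \cdot 0}{7} = 2 + \frac{1}{7} \cdot 0 = 2 + 0 = 2$)
$D \left(-11\right) \left(-10\right) = 2 \left(-11\right) \left(-10\right) = \left(-22\right) \left(-10\right) = 220$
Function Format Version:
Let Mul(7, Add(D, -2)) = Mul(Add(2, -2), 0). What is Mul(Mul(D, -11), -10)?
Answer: 220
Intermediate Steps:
D = 2 (D = Add(2, Mul(Rational(1, 7), Mul(Add(2, -2), 0))) = Add(2, Mul(Rational(1, 7), Mul(0, 0))) = Add(2, Mul(Rational(1, 7), 0)) = Add(2, 0) = 2)
Mul(Mul(D, -11), -10) = Mul(Mul(2, -11), -10) = Mul(-22, -10) = 220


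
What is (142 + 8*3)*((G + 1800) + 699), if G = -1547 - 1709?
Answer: -125662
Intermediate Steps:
G = -3256
(142 + 8*3)*((G + 1800) + 699) = (142 + 8*3)*((-3256 + 1800) + 699) = (142 + 24)*(-1456 + 699) = 166*(-757) = -125662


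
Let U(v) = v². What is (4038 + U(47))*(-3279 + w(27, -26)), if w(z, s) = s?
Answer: -20646335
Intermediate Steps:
(4038 + U(47))*(-3279 + w(27, -26)) = (4038 + 47²)*(-3279 - 26) = (4038 + 2209)*(-3305) = 6247*(-3305) = -20646335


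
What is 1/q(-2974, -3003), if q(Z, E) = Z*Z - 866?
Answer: 1/8843810 ≈ 1.1307e-7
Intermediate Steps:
q(Z, E) = -866 + Z**2 (q(Z, E) = Z**2 - 866 = -866 + Z**2)
1/q(-2974, -3003) = 1/(-866 + (-2974)**2) = 1/(-866 + 8844676) = 1/8843810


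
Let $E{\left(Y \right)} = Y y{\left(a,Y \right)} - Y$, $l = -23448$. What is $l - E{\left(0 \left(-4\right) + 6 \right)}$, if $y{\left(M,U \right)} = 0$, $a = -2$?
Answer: $-23442$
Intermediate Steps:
$E{\left(Y \right)} = - Y$ ($E{\left(Y \right)} = Y 0 - Y = 0 - Y = - Y$)
$l - E{\left(0 \left(-4\right) + 6 \right)} = -23448 - - (0 \left(-4\right) + 6) = -23448 - - (0 + 6) = -23448 - \left(-1\right) 6 = -23448 - -6 = -23448 + 6 = -23442$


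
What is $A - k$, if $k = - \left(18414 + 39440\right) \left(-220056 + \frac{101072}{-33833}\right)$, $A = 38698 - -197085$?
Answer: $- \frac{430729847178641}{33833} \approx -1.2731 \cdot 10^{10}$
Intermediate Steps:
$A = 235783$ ($A = 38698 + 197085 = 235783$)
$k = \frac{430737824424880}{33833}$ ($k = - 57854 \left(-220056 + 101072 \left(- \frac{1}{33833}\right)\right) = - 57854 \left(-220056 - \frac{101072}{33833}\right) = - \frac{57854 \left(-7445255720\right)}{33833} = \left(-1\right) \left(- \frac{430737824424880}{33833}\right) = \frac{430737824424880}{33833} \approx 1.2731 \cdot 10^{10}$)
$A - k = 235783 - \frac{430737824424880}{33833} = - \frac{430729847178641}{33833}$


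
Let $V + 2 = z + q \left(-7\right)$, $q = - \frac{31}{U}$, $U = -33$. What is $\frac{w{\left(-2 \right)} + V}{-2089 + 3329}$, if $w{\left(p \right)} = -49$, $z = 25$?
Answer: $- \frac{215}{8184} \approx -0.026271$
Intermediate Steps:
$q = \frac{31}{33}$ ($q = - \frac{31}{-33} = \left(-31\right) \left(- \frac{1}{33}\right) = \frac{31}{33} \approx 0.93939$)
$V = \frac{542}{33}$ ($V = -2 + \left(25 + \frac{31}{33} \left(-7\right)\right) = -2 + \left(25 - \frac{217}{33}\right) = -2 + \frac{608}{33} = \frac{542}{33} \approx 16.424$)
$\frac{w{\left(-2 \right)} + V}{-2089 + 3329} = \frac{-49 + \frac{542}{33}}{-2089 + 3329} = - \frac{1075}{33 \cdot 1240} = \left(- \frac{1075}{33}\right) \frac{1}{1240} = - \frac{215}{8184}$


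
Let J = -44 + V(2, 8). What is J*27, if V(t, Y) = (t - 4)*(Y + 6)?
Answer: -1944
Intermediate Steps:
V(t, Y) = (-4 + t)*(6 + Y)
J = -72 (J = -44 + (-24 - 4*8 + 6*2 + 8*2) = -44 + (-24 - 32 + 12 + 16) = -44 - 28 = -72)
J*27 = -72*27 = -1944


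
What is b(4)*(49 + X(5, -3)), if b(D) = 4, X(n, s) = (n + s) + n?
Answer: 224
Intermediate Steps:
X(n, s) = s + 2*n
b(4)*(49 + X(5, -3)) = 4*(49 + (-3 + 2*5)) = 4*(49 + (-3 + 10)) = 4*(49 + 7) = 4*56 = 224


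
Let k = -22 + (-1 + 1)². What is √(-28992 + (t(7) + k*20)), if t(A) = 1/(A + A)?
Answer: 9*I*√71218/14 ≈ 171.56*I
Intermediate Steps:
k = -22 (k = -22 + 0² = -22 + 0 = -22)
t(A) = 1/(2*A)
√(-28992 + (t(7) + k*20)) = √(-28992 + ((½)/7 - 22*20)) = √(-28992 + ((½)*(⅐) - 440)) = √(-28992 + (1/14 - 440)) = √(-28992 - 6159/14) = √(-412047/14) = 9*I*√71218/14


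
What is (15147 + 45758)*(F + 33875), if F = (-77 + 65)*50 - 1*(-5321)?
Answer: 2350689380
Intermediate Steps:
F = 4721 (F = -12*50 + 5321 = -600 + 5321 = 4721)
(15147 + 45758)*(F + 33875) = (15147 + 45758)*(4721 + 33875) = 60905*38596 = 2350689380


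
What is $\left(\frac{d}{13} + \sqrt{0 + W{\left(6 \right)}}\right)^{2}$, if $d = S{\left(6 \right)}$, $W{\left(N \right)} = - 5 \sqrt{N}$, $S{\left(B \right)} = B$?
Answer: $\frac{\left(6 + 13 i \sqrt{5} \sqrt[4]{6}\right)^{2}}{169} \approx -12.034 + 3.2304 i$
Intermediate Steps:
$d = 6$
$\left(\frac{d}{13} + \sqrt{0 + W{\left(6 \right)}}\right)^{2} = \left(\frac{6}{13} + \sqrt{0 - 5 \sqrt{6}}\right)^{2} = \left(6 \cdot \frac{1}{13} + \sqrt{- 5 \sqrt{6}}\right)^{2} = \left(\frac{6}{13} + i \sqrt{5} \sqrt[4]{6}\right)^{2}$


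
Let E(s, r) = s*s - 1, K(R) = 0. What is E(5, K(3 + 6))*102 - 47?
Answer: 2401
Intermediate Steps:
E(s, r) = -1 + s² (E(s, r) = s² - 1 = -1 + s²)
E(5, K(3 + 6))*102 - 47 = (-1 + 5²)*102 - 47 = (-1 + 25)*102 - 47 = 24*102 - 47 = 2448 - 47 = 2401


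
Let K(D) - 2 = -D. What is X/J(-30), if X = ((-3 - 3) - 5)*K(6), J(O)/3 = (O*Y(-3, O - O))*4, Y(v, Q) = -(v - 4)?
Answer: -11/630 ≈ -0.017460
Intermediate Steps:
K(D) = 2 - D
Y(v, Q) = 4 - v (Y(v, Q) = -(-4 + v) = 4 - v)
J(O) = 84*O (J(O) = 3*((O*(4 - 1*(-3)))*4) = 3*((O*(4 + 3))*4) = 3*((O*7)*4) = 3*((7*O)*4) = 3*(28*O) = 84*O)
X = 44 (X = ((-3 - 3) - 5)*(2 - 1*6) = (-6 - 5)*(2 - 6) = -11*(-4) = 44)
X/J(-30) = 44/((84*(-30))) = 44/(-2520) = 44*(-1/2520) = -11/630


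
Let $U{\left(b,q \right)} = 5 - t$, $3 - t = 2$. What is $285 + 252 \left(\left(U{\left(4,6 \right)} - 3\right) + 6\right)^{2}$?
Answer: $12633$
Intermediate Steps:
$t = 1$ ($t = 3 - 2 = 1$)
$U{\left(b,q \right)} = 4$ ($U{\left(b,q \right)} = 5 - 1 = 4$)
$285 + 252 \left(\left(U{\left(4,6 \right)} - 3\right) + 6\right)^{2} = 285 + 252 \left(\left(4 - 3\right) + 6\right)^{2} = 285 + 252 \left(1 + 6\right)^{2} = 285 + 252 \cdot 7^{2} = 285 + 252 \cdot 49 = 285 + 12348 = 12633$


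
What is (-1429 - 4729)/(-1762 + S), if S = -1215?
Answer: 6158/2977 ≈ 2.0685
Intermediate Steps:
(-1429 - 4729)/(-1762 + S) = (-1429 - 4729)/(-1762 - 1215) = -6158/(-2977) = -6158*(-1/2977) = 6158/2977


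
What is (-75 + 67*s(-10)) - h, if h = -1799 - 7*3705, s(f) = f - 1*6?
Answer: 26587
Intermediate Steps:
s(f) = -6 + f (s(f) = f - 6 = -6 + f)
h = -27734 (h = -1799 - 1*25935 = -1799 - 25935 = -27734)
(-75 + 67*s(-10)) - h = (-75 + 67*(-6 - 10)) - 1*(-27734) = (-75 + 67*(-16)) + 27734 = (-75 - 1072) + 27734 = -1147 + 27734 = 26587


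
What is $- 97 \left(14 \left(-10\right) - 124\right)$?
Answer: $25608$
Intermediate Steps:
$- 97 \left(14 \left(-10\right) - 124\right) = - 97 \left(-140 - 124\right) = \left(-97\right) \left(-264\right) = 25608$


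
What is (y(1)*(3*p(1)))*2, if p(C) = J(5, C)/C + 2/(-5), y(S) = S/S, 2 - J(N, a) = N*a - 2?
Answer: -42/5 ≈ -8.4000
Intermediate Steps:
J(N, a) = 4 - N*a (J(N, a) = 2 - (N*a - 2) = 2 - (-2 + N*a) = 2 + (2 - N*a) = 4 - N*a)
y(S) = 1
p(C) = -2/5 + (4 - 5*C)/C (p(C) = (4 - 1*5*C)/C + 2/(-5) = (4 - 5*C)/C + 2*(-1/5) = (4 - 5*C)/C - 2/5 = -2/5 + (4 - 5*C)/C)
(y(1)*(3*p(1)))*2 = (1*(3*(-27/5 + 4/1)))*2 = (1*(3*(-27/5 + 4*1)))*2 = (1*(3*(-27/5 + 4)))*2 = (1*(3*(-7/5)))*2 = (1*(-21/5))*2 = -21/5*2 = -42/5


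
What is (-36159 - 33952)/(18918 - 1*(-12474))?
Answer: -70111/31392 ≈ -2.2334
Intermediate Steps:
(-36159 - 33952)/(18918 - 1*(-12474)) = -70111/(18918 + 12474) = -70111/31392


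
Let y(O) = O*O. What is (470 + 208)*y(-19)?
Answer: 244758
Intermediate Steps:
y(O) = O²
(470 + 208)*y(-19) = (470 + 208)*(-19)² = 678*361 = 244758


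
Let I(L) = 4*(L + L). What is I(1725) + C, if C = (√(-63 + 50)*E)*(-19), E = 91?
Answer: 13800 - 1729*I*√13 ≈ 13800.0 - 6234.0*I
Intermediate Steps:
I(L) = 8*L (I(L) = 4*(2*L) = 8*L)
C = -1729*I*√13 (C = (√(-63 + 50)*91)*(-19) = (√(-13)*91)*(-19) = ((I*√13)*91)*(-19) = (91*I*√13)*(-19) = -1729*I*√13 ≈ -6234.0*I)
I(1725) + C = 8*1725 - 1729*I*√13 = 13800 - 1729*I*√13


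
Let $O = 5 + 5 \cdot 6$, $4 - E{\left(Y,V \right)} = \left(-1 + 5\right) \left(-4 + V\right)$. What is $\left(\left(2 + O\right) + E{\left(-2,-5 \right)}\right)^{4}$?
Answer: $35153041$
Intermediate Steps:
$E{\left(Y,V \right)} = 20 - 4 V$ ($E{\left(Y,V \right)} = 4 - \left(-1 + 5\right) \left(-4 + V\right) = 4 - 4 \left(-4 + V\right) = 4 - \left(-16 + 4 V\right) = 20 - 4 V$)
$O = 35$ ($O = 5 + 30 = 35$)
$\left(\left(2 + O\right) + E{\left(-2,-5 \right)}\right)^{4} = \left(\left(2 + 35\right) + \left(20 - -20\right)\right)^{4} = \left(37 + \left(20 + 20\right)\right)^{4} = \left(37 + 40\right)^{4} = 77^{4} = 35153041$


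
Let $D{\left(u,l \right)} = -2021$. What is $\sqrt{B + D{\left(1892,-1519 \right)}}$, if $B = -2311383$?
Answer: $2 i \sqrt{578351} \approx 1521.0 i$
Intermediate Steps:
$\sqrt{B + D{\left(1892,-1519 \right)}} = \sqrt{-2311383 - 2021} = \sqrt{-2313404} = 2 i \sqrt{578351}$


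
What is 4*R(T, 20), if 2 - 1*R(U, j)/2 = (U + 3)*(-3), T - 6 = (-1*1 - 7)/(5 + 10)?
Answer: 1096/5 ≈ 219.20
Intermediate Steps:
T = 82/15 (T = 6 + (-1*1 - 7)/(5 + 10) = 6 + (-1 - 7)/15 = 6 - 8*1/15 = 6 - 8/15 = 82/15 ≈ 5.4667)
R(U, j) = 22 + 6*U (R(U, j) = 4 - 2*(U + 3)*(-3) = 4 - 2*(3 + U)*(-3) = 4 - 2*(-9 - 3*U) = 4 + (18 + 6*U) = 22 + 6*U)
4*R(T, 20) = 4*(22 + 6*(82/15)) = 4*(22 + 164/5) = 4*(274/5) = 1096/5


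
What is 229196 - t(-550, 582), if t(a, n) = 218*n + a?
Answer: 102870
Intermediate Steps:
t(a, n) = a + 218*n
229196 - t(-550, 582) = 229196 - (-550 + 218*582) = 229196 - (-550 + 126876) = 229196 - 1*126326 = 229196 - 126326 = 102870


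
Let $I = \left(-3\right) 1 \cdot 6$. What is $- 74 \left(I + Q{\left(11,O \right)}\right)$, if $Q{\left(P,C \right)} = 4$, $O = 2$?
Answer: $1036$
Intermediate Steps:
$I = -18$ ($I = \left(-3\right) 6 = -18$)
$- 74 \left(I + Q{\left(11,O \right)}\right) = - 74 \left(-18 + 4\right) = \left(-74\right) \left(-14\right) = 1036$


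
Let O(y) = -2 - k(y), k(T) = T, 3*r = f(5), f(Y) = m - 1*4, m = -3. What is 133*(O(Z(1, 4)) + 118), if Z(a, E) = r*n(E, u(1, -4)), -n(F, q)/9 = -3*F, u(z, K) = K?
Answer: 48944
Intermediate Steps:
f(Y) = -7 (f(Y) = -3 - 1*4 = -3 - 4 = -7)
r = -7/3 (r = (⅓)*(-7) = -7/3 ≈ -2.3333)
n(F, q) = 27*F (n(F, q) = -(-27)*F = 27*F)
Z(a, E) = -63*E
O(y) = -2 - y
133*(O(Z(1, 4)) + 118) = 133*((-2 - (-63)*4) + 118) = 133*((-2 - 1*(-252)) + 118) = 133*((-2 + 252) + 118) = 133*(250 + 118) = 133*368 = 48944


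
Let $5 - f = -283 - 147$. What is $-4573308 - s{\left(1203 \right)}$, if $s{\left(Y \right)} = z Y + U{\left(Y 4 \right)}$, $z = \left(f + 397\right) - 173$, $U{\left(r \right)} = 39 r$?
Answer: $-5553753$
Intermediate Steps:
$f = 435$ ($f = 5 - \left(-283 - 147\right) = 5 - -430 = 5 + 430 = 435$)
$z = 659$ ($z = \left(435 + 397\right) - 173 = 832 - 173 = 659$)
$s{\left(Y \right)} = 815 Y$ ($s{\left(Y \right)} = 659 Y + 39 Y 4 = 659 Y + 39 \cdot 4 Y = 659 Y + 156 Y = 815 Y$)
$-4573308 - s{\left(1203 \right)} = -4573308 - 815 \cdot 1203 = -4573308 - 980445 = -5553753$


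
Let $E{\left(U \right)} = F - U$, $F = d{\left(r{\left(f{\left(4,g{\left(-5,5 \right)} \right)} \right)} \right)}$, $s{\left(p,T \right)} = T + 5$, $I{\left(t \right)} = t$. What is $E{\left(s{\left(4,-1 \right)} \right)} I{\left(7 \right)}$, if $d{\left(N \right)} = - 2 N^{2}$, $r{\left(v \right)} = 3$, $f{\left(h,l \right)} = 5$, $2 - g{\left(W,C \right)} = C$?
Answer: $-154$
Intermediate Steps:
$g{\left(W,C \right)} = 2 - C$
$s{\left(p,T \right)} = 5 + T$
$F = -18$ ($F = - 2 \cdot 3^{2} = \left(-2\right) 9 = -18$)
$E{\left(U \right)} = -18 - U$
$E{\left(s{\left(4,-1 \right)} \right)} I{\left(7 \right)} = \left(-18 - \left(5 - 1\right)\right) 7 = \left(-18 - 4\right) 7 = \left(-22\right) 7 = -154$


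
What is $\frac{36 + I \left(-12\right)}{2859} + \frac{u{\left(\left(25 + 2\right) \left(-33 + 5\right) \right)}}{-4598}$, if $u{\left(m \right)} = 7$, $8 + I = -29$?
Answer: $\frac{729009}{4381894} \approx 0.16637$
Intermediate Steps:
$I = -37$ ($I = -8 - 29 = -37$)
$\frac{36 + I \left(-12\right)}{2859} + \frac{u{\left(\left(25 + 2\right) \left(-33 + 5\right) \right)}}{-4598} = \frac{36 - -444}{2859} + \frac{7}{-4598} = \left(36 + 444\right) \frac{1}{2859} + 7 \left(- \frac{1}{4598}\right) = 480 \cdot \frac{1}{2859} - \frac{7}{4598} = \frac{160}{953} - \frac{7}{4598} = \frac{729009}{4381894}$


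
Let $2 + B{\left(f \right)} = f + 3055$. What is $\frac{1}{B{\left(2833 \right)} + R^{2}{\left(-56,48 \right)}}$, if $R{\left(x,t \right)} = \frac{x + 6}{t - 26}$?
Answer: $\frac{121}{712831} \approx 0.00016975$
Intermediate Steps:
$R{\left(x,t \right)} = \frac{6 + x}{-26 + t}$
$B{\left(f \right)} = 3053 + f$ ($B{\left(f \right)} = -2 + \left(f + 3055\right) = -2 + \left(3055 + f\right) = 3053 + f$)
$\frac{1}{B{\left(2833 \right)} + R^{2}{\left(-56,48 \right)}} = \frac{1}{\left(3053 + 2833\right) + \left(\frac{6 - 56}{-26 + 48}\right)^{2}} = \frac{1}{5886 + \left(\frac{1}{22} \left(-50\right)\right)^{2}} = \frac{1}{5886 + \left(- \frac{25}{11}\right)^{2}} = \frac{1}{5886 + \frac{625}{121}} = \frac{1}{\frac{712831}{121}} = \frac{121}{712831}$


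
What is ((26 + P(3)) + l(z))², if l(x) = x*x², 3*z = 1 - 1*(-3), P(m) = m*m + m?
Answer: 1188100/729 ≈ 1629.8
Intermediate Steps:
P(m) = m + m² (P(m) = m² + m = m + m²)
z = 4/3 (z = (1 - 1*(-3))/3 = (1 + 3)/3 = (⅓)*4 = 4/3 ≈ 1.3333)
l(x) = x³
((26 + P(3)) + l(z))² = ((26 + 3*(1 + 3)) + (4/3)³)² = ((26 + 3*4) + 64/27)² = ((26 + 12) + 64/27)² = (38 + 64/27)² = (1090/27)² = 1188100/729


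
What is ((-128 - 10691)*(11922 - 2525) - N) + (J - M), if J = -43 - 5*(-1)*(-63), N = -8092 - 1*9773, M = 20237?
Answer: -101668873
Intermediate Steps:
N = -17865 (N = -8092 - 9773 = -17865)
J = -358 (J = -43 + 5*(-63) = -43 - 315 = -358)
((-128 - 10691)*(11922 - 2525) - N) + (J - M) = ((-128 - 10691)*(11922 - 2525) - 1*(-17865)) + (-358 - 1*20237) = (-10819*9397 + 17865) + (-358 - 20237) = (-101666143 + 17865) - 20595 = -101648278 - 20595 = -101668873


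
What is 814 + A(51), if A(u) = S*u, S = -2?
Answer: 712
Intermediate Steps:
A(u) = -2*u
814 + A(51) = 814 - 2*51 = 814 - 102 = 712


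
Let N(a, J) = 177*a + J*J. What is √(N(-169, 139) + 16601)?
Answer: √6009 ≈ 77.518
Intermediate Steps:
N(a, J) = J² + 177*a (N(a, J) = 177*a + J² = J² + 177*a)
√(N(-169, 139) + 16601) = √((139² + 177*(-169)) + 16601) = √((19321 - 29913) + 16601) = √(-10592 + 16601) = √6009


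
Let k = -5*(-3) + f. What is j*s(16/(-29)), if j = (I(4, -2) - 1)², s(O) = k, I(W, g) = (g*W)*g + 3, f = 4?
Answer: 6156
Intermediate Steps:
I(W, g) = 3 + W*g² (I(W, g) = (W*g)*g + 3 = W*g² + 3 = 3 + W*g²)
k = 19 (k = -5*(-3) + 4 = 15 + 4 = 19)
s(O) = 19
j = 324 (j = ((3 + 4*(-2)²) - 1)² = ((3 + 4*4) - 1)² = ((3 + 16) - 1)² = (19 - 1)² = 18² = 324)
j*s(16/(-29)) = 324*19 = 6156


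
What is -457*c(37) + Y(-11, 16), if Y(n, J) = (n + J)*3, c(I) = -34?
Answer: 15553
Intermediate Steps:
Y(n, J) = 3*J + 3*n (Y(n, J) = (J + n)*3 = 3*J + 3*n)
-457*c(37) + Y(-11, 16) = -457*(-34) + (3*16 + 3*(-11)) = 15538 + (48 - 33) = 15538 + 15 = 15553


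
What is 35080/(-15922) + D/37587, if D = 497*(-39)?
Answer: -271194681/99743369 ≈ -2.7189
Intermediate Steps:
D = -19383
35080/(-15922) + D/37587 = 35080/(-15922) - 19383/37587 = 35080*(-1/15922) - 19383*1/37587 = -17540/7961 - 6461/12529 = -271194681/99743369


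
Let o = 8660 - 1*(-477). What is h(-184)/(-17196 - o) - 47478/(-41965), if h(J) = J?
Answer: 1257959734/1105064345 ≈ 1.1384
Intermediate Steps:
o = 9137 (o = 8660 + 477 = 9137)
h(-184)/(-17196 - o) - 47478/(-41965) = -184/(-17196 - 1*9137) - 47478/(-41965) = -184/(-17196 - 9137) - 47478*(-1/41965) = -184/(-26333) + 47478/41965 = -184*(-1/26333) + 47478/41965 = 184/26333 + 47478/41965 = 1257959734/1105064345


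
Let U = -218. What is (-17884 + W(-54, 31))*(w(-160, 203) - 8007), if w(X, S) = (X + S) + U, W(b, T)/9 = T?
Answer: 144044110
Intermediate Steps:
W(b, T) = 9*T
w(X, S) = -218 + S + X (w(X, S) = (X + S) - 218 = (S + X) - 218 = -218 + S + X)
(-17884 + W(-54, 31))*(w(-160, 203) - 8007) = (-17884 + 9*31)*((-218 + 203 - 160) - 8007) = (-17884 + 279)*(-175 - 8007) = -17605*(-8182) = 144044110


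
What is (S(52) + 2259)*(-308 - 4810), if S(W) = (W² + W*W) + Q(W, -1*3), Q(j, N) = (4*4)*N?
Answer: -38994042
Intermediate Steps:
Q(j, N) = 16*N
S(W) = -48 + 2*W² (S(W) = (W² + W*W) + 16*(-1*3) = (W² + W²) + 16*(-3) = 2*W² - 48 = -48 + 2*W²)
(S(52) + 2259)*(-308 - 4810) = ((-48 + 2*52²) + 2259)*(-308 - 4810) = ((-48 + 2*2704) + 2259)*(-5118) = ((-48 + 5408) + 2259)*(-5118) = (5360 + 2259)*(-5118) = 7619*(-5118) = -38994042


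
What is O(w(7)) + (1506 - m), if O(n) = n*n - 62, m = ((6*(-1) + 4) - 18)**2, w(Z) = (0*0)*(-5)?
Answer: 1044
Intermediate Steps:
w(Z) = 0 (w(Z) = 0*(-5) = 0)
m = 400 (m = ((-6 + 4) - 18)**2 = (-2 - 18)**2 = (-20)**2 = 400)
O(n) = -62 + n**2 (O(n) = n**2 - 62 = -62 + n**2)
O(w(7)) + (1506 - m) = (-62 + 0**2) + (1506 - 1*400) = (-62 + 0) + (1506 - 400) = -62 + 1106 = 1044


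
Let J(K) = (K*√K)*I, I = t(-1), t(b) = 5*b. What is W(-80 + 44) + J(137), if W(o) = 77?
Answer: 77 - 685*√137 ≈ -7940.7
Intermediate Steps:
I = -5 (I = 5*(-1) = -5)
J(K) = -5*K^(3/2) (J(K) = (K*√K)*(-5) = K^(3/2)*(-5) = -5*K^(3/2))
W(-80 + 44) + J(137) = 77 - 685*√137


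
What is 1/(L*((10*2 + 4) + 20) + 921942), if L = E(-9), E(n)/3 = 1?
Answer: 1/922074 ≈ 1.0845e-6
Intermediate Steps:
E(n) = 3 (E(n) = 3*1 = 3)
L = 3
1/(L*((10*2 + 4) + 20) + 921942) = 1/(3*((10*2 + 4) + 20) + 921942) = 1/(3*((20 + 4) + 20) + 921942) = 1/(3*(24 + 20) + 921942) = 1/(3*44 + 921942) = 1/(132 + 921942) = 1/922074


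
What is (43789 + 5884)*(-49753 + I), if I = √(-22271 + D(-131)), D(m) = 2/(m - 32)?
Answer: -2471380769 + 248365*I*√23668741/163 ≈ -2.4714e+9 + 7.4129e+6*I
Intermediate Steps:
D(m) = 2/(-32 + m)
I = 5*I*√23668741/163 (I = √(-22271 + 2/(-32 - 131)) = √(-22271 + 2/(-163)) = √(-22271 + 2*(-1/163)) = √(-22271 - 2/163) = √(-3630175/163) = 5*I*√23668741/163 ≈ 149.23*I)
(43789 + 5884)*(-49753 + I) = (43789 + 5884)*(-49753 + 5*I*√23668741/163) = 49673*(-49753 + 5*I*√23668741/163) = -2471380769 + 248365*I*√23668741/163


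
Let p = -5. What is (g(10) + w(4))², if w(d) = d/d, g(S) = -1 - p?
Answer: 25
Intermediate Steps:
g(S) = 4 (g(S) = -1 - 1*(-5) = -1 + 5 = 4)
w(d) = 1
(g(10) + w(4))² = (4 + 1)² = 5² = 25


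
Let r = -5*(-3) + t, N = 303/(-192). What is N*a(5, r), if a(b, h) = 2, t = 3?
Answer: -101/32 ≈ -3.1563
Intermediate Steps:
N = -101/64 (N = 303*(-1/192) = -101/64 ≈ -1.5781)
r = 18 (r = -5*(-3) + 3 = 15 + 3 = 18)
N*a(5, r) = -101/64*2 = -101/32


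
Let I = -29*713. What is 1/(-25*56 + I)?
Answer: -1/22077 ≈ -4.5296e-5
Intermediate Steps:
I = -20677
1/(-25*56 + I) = 1/(-25*56 - 20677) = 1/(-1400 - 20677) = 1/(-22077) = -1/22077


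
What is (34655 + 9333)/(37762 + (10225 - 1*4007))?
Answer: 10997/10995 ≈ 1.0002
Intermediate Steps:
(34655 + 9333)/(37762 + (10225 - 1*4007)) = 43988/(37762 + (10225 - 4007)) = 43988/(37762 + 6218) = 43988/43980 = 43988*(1/43980) = 10997/10995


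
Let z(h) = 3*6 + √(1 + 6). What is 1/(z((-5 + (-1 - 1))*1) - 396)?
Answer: -54/20411 - √7/142877 ≈ -0.0026641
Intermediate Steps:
z(h) = 18 + √7
1/(z((-5 + (-1 - 1))*1) - 396) = 1/((18 + √7) - 396) = 1/(-378 + √7)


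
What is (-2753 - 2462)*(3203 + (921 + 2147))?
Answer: -32703265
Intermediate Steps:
(-2753 - 2462)*(3203 + (921 + 2147)) = -5215*(3203 + 3068) = -5215*6271 = -32703265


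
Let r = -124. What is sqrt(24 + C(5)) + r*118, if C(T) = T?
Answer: -14632 + sqrt(29) ≈ -14627.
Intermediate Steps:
sqrt(24 + C(5)) + r*118 = sqrt(24 + 5) - 124*118 = sqrt(29) - 14632 = -14632 + sqrt(29)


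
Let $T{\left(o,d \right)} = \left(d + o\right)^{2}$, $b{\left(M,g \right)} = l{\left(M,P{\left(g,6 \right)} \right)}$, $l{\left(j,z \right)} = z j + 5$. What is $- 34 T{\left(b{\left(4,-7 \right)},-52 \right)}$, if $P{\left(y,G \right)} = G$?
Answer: $-17986$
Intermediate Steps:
$l{\left(j,z \right)} = 5 + j z$ ($l{\left(j,z \right)} = j z + 5 = 5 + j z$)
$b{\left(M,g \right)} = 5 + 6 M$ ($b{\left(M,g \right)} = 5 + M 6 = 5 + 6 M$)
$- 34 T{\left(b{\left(4,-7 \right)},-52 \right)} = - 34 \left(-52 + \left(5 + 6 \cdot 4\right)\right)^{2} = - 34 \left(-52 + \left(5 + 24\right)\right)^{2} = - 34 \left(-52 + 29\right)^{2} = - 34 \left(-23\right)^{2} = \left(-34\right) 529 = -17986$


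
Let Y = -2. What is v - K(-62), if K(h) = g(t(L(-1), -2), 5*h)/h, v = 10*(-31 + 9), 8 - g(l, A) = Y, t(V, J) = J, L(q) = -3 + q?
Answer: -6815/31 ≈ -219.84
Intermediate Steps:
g(l, A) = 10 (g(l, A) = 8 - 1*(-2) = 8 + 2 = 10)
v = -220 (v = 10*(-22) = -220)
K(h) = 10/h
v - K(-62) = -220 - 10/(-62) = -220 - 10*(-1)/62 = -220 - 1*(-5/31) = -220 + 5/31 = -6815/31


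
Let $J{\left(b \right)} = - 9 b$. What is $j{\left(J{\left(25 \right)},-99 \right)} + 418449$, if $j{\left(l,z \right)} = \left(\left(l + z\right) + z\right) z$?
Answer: $460326$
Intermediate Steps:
$j{\left(l,z \right)} = z \left(l + 2 z\right)$ ($j{\left(l,z \right)} = \left(l + 2 z\right) z = z \left(l + 2 z\right)$)
$j{\left(J{\left(25 \right)},-99 \right)} + 418449 = - 99 \left(\left(-9\right) 25 + 2 \left(-99\right)\right) + 418449 = - 99 \left(-225 - 198\right) + 418449 = \left(-99\right) \left(-423\right) + 418449 = 41877 + 418449 = 460326$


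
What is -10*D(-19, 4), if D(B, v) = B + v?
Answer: 150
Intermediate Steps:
-10*D(-19, 4) = -10*(-19 + 4) = -10*(-15) = 150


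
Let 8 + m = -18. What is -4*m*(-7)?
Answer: -728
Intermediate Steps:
m = -26 (m = -8 - 18 = -26)
-4*m*(-7) = -4*(-26)*(-7) = 104*(-7) = -728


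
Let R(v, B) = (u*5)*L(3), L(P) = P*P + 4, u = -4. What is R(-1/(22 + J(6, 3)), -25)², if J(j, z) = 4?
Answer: 67600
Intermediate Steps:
L(P) = 4 + P² (L(P) = P² + 4 = 4 + P²)
R(v, B) = -260 (R(v, B) = (-4*5)*(4 + 3²) = -20*(4 + 9) = -20*13 = -260)
R(-1/(22 + J(6, 3)), -25)² = (-260)² = 67600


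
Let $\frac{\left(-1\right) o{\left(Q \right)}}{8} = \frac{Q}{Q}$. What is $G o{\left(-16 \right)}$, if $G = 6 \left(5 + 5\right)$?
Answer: $-480$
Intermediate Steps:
$o{\left(Q \right)} = -8$ ($o{\left(Q \right)} = - 8 \frac{Q}{Q} = \left(-8\right) 1 = -8$)
$G = 60$ ($G = 6 \cdot 10 = 60$)
$G o{\left(-16 \right)} = 60 \left(-8\right) = -480$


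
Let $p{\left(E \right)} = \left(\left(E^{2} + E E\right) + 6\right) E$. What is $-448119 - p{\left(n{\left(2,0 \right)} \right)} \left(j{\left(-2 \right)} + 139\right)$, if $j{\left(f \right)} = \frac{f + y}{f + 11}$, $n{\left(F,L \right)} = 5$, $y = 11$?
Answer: $-487319$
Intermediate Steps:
$j{\left(f \right)} = 1$ ($j{\left(f \right)} = \frac{f + 11}{f + 11} = \frac{11 + f}{11 + f} = 1$)
$p{\left(E \right)} = E \left(6 + 2 E^{2}\right)$ ($p{\left(E \right)} = \left(\left(E^{2} + E^{2}\right) + 6\right) E = \left(2 E^{2} + 6\right) E = \left(6 + 2 E^{2}\right) E = E \left(6 + 2 E^{2}\right)$)
$-448119 - p{\left(n{\left(2,0 \right)} \right)} \left(j{\left(-2 \right)} + 139\right) = -448119 - 2 \cdot 5 \left(3 + 5^{2}\right) \left(1 + 139\right) = -448119 - 2 \cdot 5 \left(3 + 25\right) 140 = -448119 - 2 \cdot 5 \cdot 28 \cdot 140 = -448119 - 280 \cdot 140 = -448119 - 39200 = -487319$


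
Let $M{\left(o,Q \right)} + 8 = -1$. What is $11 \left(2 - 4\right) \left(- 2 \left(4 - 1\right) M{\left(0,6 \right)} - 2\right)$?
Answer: $-1144$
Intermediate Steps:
$M{\left(o,Q \right)} = -9$ ($M{\left(o,Q \right)} = -8 - 1 = -9$)
$11 \left(2 - 4\right) \left(- 2 \left(4 - 1\right) M{\left(0,6 \right)} - 2\right) = 11 \left(2 - 4\right) \left(- 2 \left(4 - 1\right) \left(-9\right) - 2\right) = 11 \left(-2\right) \left(\left(-2\right) 3 \left(-9\right) - 2\right) = - 22 \left(\left(-6\right) \left(-9\right) - 2\right) = - 22 \left(54 - 2\right) = \left(-22\right) 52 = -1144$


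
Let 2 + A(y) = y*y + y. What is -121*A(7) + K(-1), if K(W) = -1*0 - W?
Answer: -6533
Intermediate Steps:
A(y) = -2 + y + y² (A(y) = -2 + (y*y + y) = -2 + (y² + y) = -2 + (y + y²) = -2 + y + y²)
K(W) = -W (K(W) = 0 - W = -W)
-121*A(7) + K(-1) = -121*(-2 + 7 + 7²) - 1*(-1) = -121*(-2 + 7 + 49) + 1 = -121*54 + 1 = -6534 + 1 = -6533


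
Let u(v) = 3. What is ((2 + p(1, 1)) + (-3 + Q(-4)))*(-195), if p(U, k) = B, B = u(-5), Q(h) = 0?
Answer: -390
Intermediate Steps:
B = 3
p(U, k) = 3
((2 + p(1, 1)) + (-3 + Q(-4)))*(-195) = ((2 + 3) + (-3 + 0))*(-195) = (5 - 3)*(-195) = 2*(-195) = -390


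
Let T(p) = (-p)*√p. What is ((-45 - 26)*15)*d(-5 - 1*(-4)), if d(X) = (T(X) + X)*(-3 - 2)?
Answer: -5325 + 5325*I ≈ -5325.0 + 5325.0*I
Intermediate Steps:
T(p) = -p^(3/2)
d(X) = -5*X + 5*X^(3/2) (d(X) = (-X^(3/2) + X)*(-3 - 2) = (X - X^(3/2))*(-5) = -5*X + 5*X^(3/2))
((-45 - 26)*15)*d(-5 - 1*(-4)) = ((-45 - 26)*15)*(-5*(-5 - 1*(-4)) + 5*(-5 - 1*(-4))^(3/2)) = (-71*15)*(-5*(-5 + 4) + 5*(-5 + 4)^(3/2)) = -1065*(-5*(-1) + 5*(-1)^(3/2)) = -1065*(5 + 5*(-I)) = -1065*(5 - 5*I) = -5325 + 5325*I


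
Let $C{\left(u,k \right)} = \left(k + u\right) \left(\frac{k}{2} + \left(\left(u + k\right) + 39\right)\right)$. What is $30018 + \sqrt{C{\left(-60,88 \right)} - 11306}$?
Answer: $30018 + i \sqrt{8198} \approx 30018.0 + 90.543 i$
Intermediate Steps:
$C{\left(u,k \right)} = \left(k + u\right) \left(39 + u + \frac{3 k}{2}\right)$ ($C{\left(u,k \right)} = \left(k + u\right) \left(k \frac{1}{2} + \left(\left(k + u\right) + 39\right)\right) = \left(k + u\right) \left(\frac{k}{2} + \left(39 + k + u\right)\right) = \left(k + u\right) \left(39 + u + \frac{3 k}{2}\right)$)
$30018 + \sqrt{C{\left(-60,88 \right)} - 11306} = 30018 + \sqrt{\left(\left(-60\right)^{2} + 39 \cdot 88 + 39 \left(-60\right) + \frac{3 \cdot 88^{2}}{2} + \frac{5}{2} \cdot 88 \left(-60\right)\right) - 11306} = 30018 + \sqrt{\left(3600 + 3432 - 2340 + \frac{3}{2} \cdot 7744 - 13200\right) - 11306} = 30018 + \sqrt{\left(3600 + 3432 - 2340 + 11616 - 13200\right) - 11306} = 30018 + \sqrt{3108 - 11306} = 30018 + \sqrt{-8198} = 30018 + i \sqrt{8198}$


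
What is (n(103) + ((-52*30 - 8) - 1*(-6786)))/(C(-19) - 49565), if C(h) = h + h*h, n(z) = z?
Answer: -5321/49223 ≈ -0.10810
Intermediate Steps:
C(h) = h + h²
(n(103) + ((-52*30 - 8) - 1*(-6786)))/(C(-19) - 49565) = (103 + ((-52*30 - 8) - 1*(-6786)))/(-19*(1 - 19) - 49565) = (103 + ((-1560 - 8) + 6786))/(-19*(-18) - 49565) = (103 + (-1568 + 6786))/(342 - 49565) = (103 + 5218)/(-49223) = 5321*(-1/49223) = -5321/49223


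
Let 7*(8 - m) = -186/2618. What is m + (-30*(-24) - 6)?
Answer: 6615779/9163 ≈ 722.01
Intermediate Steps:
m = 73397/9163 (m = 8 - (-186)/(7*2618) = 8 - ⅐*(-93/1309) = 8 + 93/9163 = 73397/9163 ≈ 8.0101)
m + (-30*(-24) - 6) = 73397/9163 + (-30*(-24) - 6) = 73397/9163 + (720 - 6) = 73397/9163 + 714 = 6615779/9163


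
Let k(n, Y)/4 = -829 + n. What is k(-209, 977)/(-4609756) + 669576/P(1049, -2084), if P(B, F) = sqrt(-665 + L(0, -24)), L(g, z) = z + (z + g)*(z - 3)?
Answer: 1038/1152439 - 669576*I*sqrt(41)/41 ≈ 0.0009007 - 1.0457e+5*I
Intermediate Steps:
L(g, z) = z + (-3 + z)*(g + z) (L(g, z) = z + (g + z)*(-3 + z) = z + (-3 + z)*(g + z))
k(n, Y) = -3316 + 4*n (k(n, Y) = 4*(-829 + n) = -3316 + 4*n)
P(B, F) = I*sqrt(41) (P(B, F) = sqrt(-665 + ((-24)**2 - 3*0 - 2*(-24) + 0*(-24))) = sqrt(-665 + (576 + 0 + 48 + 0)) = sqrt(-665 + 624) = sqrt(-41) = I*sqrt(41))
k(-209, 977)/(-4609756) + 669576/P(1049, -2084) = (-3316 + 4*(-209))/(-4609756) + 669576/((I*sqrt(41))) = (-3316 - 836)*(-1/4609756) + 669576*(-I*sqrt(41)/41) = -4152*(-1/4609756) - 669576*I*sqrt(41)/41 = 1038/1152439 - 669576*I*sqrt(41)/41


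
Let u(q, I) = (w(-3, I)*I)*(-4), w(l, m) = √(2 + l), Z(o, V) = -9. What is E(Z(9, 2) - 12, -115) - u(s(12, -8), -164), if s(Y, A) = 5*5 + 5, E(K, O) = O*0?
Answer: -656*I ≈ -656.0*I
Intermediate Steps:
E(K, O) = 0
s(Y, A) = 30 (s(Y, A) = 25 + 5 = 30)
u(q, I) = -4*I*I (u(q, I) = (√(2 - 3)*I)*(-4) = (√(-1)*I)*(-4) = (I*I)*(-4) = -4*I*I)
E(Z(9, 2) - 12, -115) - u(s(12, -8), -164) = 0 - (-4)*I*(-164) = 0 - 656*I = -656*I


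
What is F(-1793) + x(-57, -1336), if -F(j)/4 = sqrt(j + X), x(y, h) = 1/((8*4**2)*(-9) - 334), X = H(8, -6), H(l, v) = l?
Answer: -1/1486 - 4*I*sqrt(1785) ≈ -0.00067295 - 169.0*I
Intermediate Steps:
X = 8
x(y, h) = -1/1486 (x(y, h) = 1/((8*16)*(-9) - 334) = 1/(128*(-9) - 334) = 1/(-1152 - 334) = 1/(-1486) = -1/1486)
F(j) = -4*sqrt(8 + j) (F(j) = -4*sqrt(j + 8) = -4*sqrt(8 + j))
F(-1793) + x(-57, -1336) = -4*sqrt(8 - 1793) - 1/1486 = -4*I*sqrt(1785) - 1/1486 = -1/1486 - 4*I*sqrt(1785)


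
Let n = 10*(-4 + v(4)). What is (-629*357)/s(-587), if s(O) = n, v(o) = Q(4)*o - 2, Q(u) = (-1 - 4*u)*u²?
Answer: 224553/10940 ≈ 20.526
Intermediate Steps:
Q(u) = u²*(-1 - 4*u)
v(o) = -2 - 272*o (v(o) = (4²*(-1 - 4*4))*o - 2 = (16*(-1 - 16))*o - 2 = (16*(-17))*o - 2 = -272*o - 2 = -2 - 272*o)
n = -10940 (n = 10*(-4 + (-2 - 272*4)) = 10*(-4 + (-2 - 1088)) = 10*(-4 - 1090) = 10*(-1094) = -10940)
s(O) = -10940
(-629*357)/s(-587) = -629*357/(-10940) = -224553*(-1/10940) = 224553/10940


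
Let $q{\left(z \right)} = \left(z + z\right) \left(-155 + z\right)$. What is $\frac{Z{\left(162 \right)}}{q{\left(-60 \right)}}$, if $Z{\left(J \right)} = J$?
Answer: $\frac{27}{4300} \approx 0.0062791$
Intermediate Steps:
$q{\left(z \right)} = 2 z \left(-155 + z\right)$
$\frac{Z{\left(162 \right)}}{q{\left(-60 \right)}} = \frac{162}{2 \left(-60\right) \left(-155 - 60\right)} = \frac{162}{2 \left(-60\right) \left(-215\right)} = \frac{162}{25800} = 162 \cdot \frac{1}{25800} = \frac{27}{4300}$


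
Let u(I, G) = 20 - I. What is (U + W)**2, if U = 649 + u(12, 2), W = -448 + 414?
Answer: 388129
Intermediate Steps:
W = -34
U = 657 (U = 649 + (20 - 1*12) = 649 + (20 - 12) = 649 + 8 = 657)
(U + W)**2 = (657 - 34)**2 = 623**2 = 388129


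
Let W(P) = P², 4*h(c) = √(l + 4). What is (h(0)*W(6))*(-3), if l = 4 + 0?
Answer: -54*√2 ≈ -76.368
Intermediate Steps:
l = 4
h(c) = √2/2 (h(c) = √(4 + 4)/4 = √8/4 = (2*√2)/4 = √2/2)
(h(0)*W(6))*(-3) = ((√2/2)*6²)*(-3) = ((√2/2)*36)*(-3) = (18*√2)*(-3) = -54*√2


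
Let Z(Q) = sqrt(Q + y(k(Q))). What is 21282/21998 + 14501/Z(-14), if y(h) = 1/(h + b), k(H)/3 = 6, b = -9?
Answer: 10641/10999 - 43503*I*sqrt(5)/25 ≈ 0.96745 - 3891.0*I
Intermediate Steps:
k(H) = 18 (k(H) = 3*6 = 18)
y(h) = 1/(-9 + h) (y(h) = 1/(h - 9) = 1/(-9 + h))
Z(Q) = sqrt(1/9 + Q) (Z(Q) = sqrt(Q + 1/(-9 + 18)) = sqrt(Q + 1/9) = sqrt(1/9 + Q))
21282/21998 + 14501/Z(-14) = 21282/21998 + 14501/((sqrt(1 + 9*(-14))/3)) = 21282*(1/21998) + 14501/((sqrt(1 - 126)/3)) = 10641/10999 + 14501/((sqrt(-125)/3)) = 10641/10999 + 14501/(((5*I*sqrt(5))/3)) = 10641/10999 + 14501/((5*I*sqrt(5)/3)) = 10641/10999 + 14501*(-3*I*sqrt(5)/25) = 10641/10999 - 43503*I*sqrt(5)/25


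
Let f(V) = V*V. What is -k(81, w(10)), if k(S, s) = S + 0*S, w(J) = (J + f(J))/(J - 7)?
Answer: -81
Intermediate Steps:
f(V) = V²
w(J) = (J + J²)/(-7 + J) (w(J) = (J + J²)/(J - 7) = (J + J²)/(-7 + J))
k(S, s) = S (k(S, s) = S + 0 = S)
-k(81, w(10)) = -1*81 = -81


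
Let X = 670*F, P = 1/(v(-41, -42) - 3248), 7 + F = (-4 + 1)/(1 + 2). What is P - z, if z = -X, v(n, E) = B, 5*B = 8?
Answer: -87003525/16232 ≈ -5360.0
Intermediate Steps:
B = 8/5 (B = (⅕)*8 = 8/5 ≈ 1.6000)
F = -8 (F = -7 + (-4 + 1)/(1 + 2) = -7 - 3/3 = -7 - 3*⅓ = -7 - 1 = -8)
v(n, E) = 8/5
P = -5/16232 (P = 1/(8/5 - 3248) = 1/(-16232/5) = -5/16232 ≈ -0.00030803)
X = -5360 (X = 670*(-8) = -5360)
z = 5360 (z = -1*(-5360) = 5360)
P - z = -5/16232 - 1*5360 = -5/16232 - 5360 = -87003525/16232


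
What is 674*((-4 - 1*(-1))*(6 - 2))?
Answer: -8088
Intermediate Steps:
674*((-4 - 1*(-1))*(6 - 2)) = 674*((-4 + 1)*4) = 674*(-3*4) = 674*(-12) = -8088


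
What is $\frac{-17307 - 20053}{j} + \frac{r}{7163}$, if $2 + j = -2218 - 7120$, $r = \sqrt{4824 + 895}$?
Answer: $4 + \frac{\sqrt{5719}}{7163} \approx 4.0106$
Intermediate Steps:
$r = \sqrt{5719} \approx 75.624$
$j = -9340$ ($j = -2 - 9338 = -9340$)
$\frac{-17307 - 20053}{j} + \frac{r}{7163} = \frac{-17307 - 20053}{-9340} + \frac{\sqrt{5719}}{7163} = \left(-37360\right) \left(- \frac{1}{9340}\right) + \sqrt{5719} \cdot \frac{1}{7163} = 4 + \frac{\sqrt{5719}}{7163}$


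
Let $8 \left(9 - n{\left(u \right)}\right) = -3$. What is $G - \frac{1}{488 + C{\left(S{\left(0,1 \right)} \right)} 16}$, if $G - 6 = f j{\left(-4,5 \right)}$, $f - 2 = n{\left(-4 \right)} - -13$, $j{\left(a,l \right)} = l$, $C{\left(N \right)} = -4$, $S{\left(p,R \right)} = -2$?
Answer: $\frac{27109}{212} \approx 127.87$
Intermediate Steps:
$n{\left(u \right)} = \frac{75}{8}$ ($n{\left(u \right)} = 9 - - \frac{3}{8} = 9 + \frac{3}{8} = \frac{75}{8}$)
$f = \frac{195}{8}$ ($f = 2 + \left(\frac{75}{8} - -13\right) = 2 + \left(\frac{75}{8} + 13\right) = 2 + \frac{179}{8} = \frac{195}{8} \approx 24.375$)
$G = \frac{1023}{8}$ ($G = 6 + \frac{195}{8} \cdot 5 = 6 + \frac{975}{8} = \frac{1023}{8} \approx 127.88$)
$G - \frac{1}{488 + C{\left(S{\left(0,1 \right)} \right)} 16} = \frac{1023}{8} - \frac{1}{488 - 64} = \frac{1023}{8} - \frac{1}{424} = \frac{27109}{212}$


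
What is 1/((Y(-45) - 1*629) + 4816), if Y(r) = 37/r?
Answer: 45/188378 ≈ 0.00023888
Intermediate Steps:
1/((Y(-45) - 1*629) + 4816) = 1/((37/(-45) - 1*629) + 4816) = 1/((37*(-1/45) - 629) + 4816) = 1/((-37/45 - 629) + 4816) = 1/(-28342/45 + 4816) = 1/(188378/45) = 45/188378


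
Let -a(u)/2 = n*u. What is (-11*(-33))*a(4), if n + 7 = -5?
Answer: 34848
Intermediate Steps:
n = -12 (n = -7 - 5 = -12)
a(u) = 24*u (a(u) = -(-24)*u = 24*u)
(-11*(-33))*a(4) = (-11*(-33))*(24*4) = 363*96 = 34848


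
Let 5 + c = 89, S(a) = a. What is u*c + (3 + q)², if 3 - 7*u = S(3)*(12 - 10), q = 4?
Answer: 13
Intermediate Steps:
c = 84 (c = -5 + 89 = 84)
u = -3/7 (u = 3/7 - 3*(12 - 10)/7 = 3/7 - 3*2/7 = 3/7 - ⅐*6 = 3/7 - 6/7 = -3/7 ≈ -0.42857)
u*c + (3 + q)² = -3/7*84 + (3 + 4)² = -36 + 7² = -36 + 49 = 13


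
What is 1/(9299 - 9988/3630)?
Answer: 165/1533881 ≈ 0.00010757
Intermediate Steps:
1/(9299 - 9988/3630) = 1/(9299 - 9988*1/3630) = 1/(9299 - 454/165) = 1/(1533881/165) = 165/1533881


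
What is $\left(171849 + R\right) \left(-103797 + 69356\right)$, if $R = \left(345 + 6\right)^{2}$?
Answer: $-10161817050$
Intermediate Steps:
$R = 123201$ ($R = 351^{2} = 123201$)
$\left(171849 + R\right) \left(-103797 + 69356\right) = \left(171849 + 123201\right) \left(-103797 + 69356\right) = 295050 \left(-34441\right) = -10161817050$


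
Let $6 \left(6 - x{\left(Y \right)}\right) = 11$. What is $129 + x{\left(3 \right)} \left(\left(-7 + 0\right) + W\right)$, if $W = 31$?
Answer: $229$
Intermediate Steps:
$x{\left(Y \right)} = \frac{25}{6}$ ($x{\left(Y \right)} = 6 - \frac{11}{6} = \frac{25}{6}$)
$129 + x{\left(3 \right)} \left(\left(-7 + 0\right) + W\right) = 129 + \frac{25 \left(\left(-7 + 0\right) + 31\right)}{6} = 129 + \frac{25 \left(-7 + 31\right)}{6} = 129 + \frac{25}{6} \cdot 24 = 129 + 100 = 229$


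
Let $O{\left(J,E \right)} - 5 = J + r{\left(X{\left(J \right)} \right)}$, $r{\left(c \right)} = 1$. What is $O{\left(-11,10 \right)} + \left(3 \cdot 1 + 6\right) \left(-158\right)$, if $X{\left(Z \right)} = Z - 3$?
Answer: $-1427$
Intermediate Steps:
$X{\left(Z \right)} = -3 + Z$
$O{\left(J,E \right)} = 6 + J$ ($O{\left(J,E \right)} = 5 + \left(J + 1\right) = 5 + \left(1 + J\right) = 6 + J$)
$O{\left(-11,10 \right)} + \left(3 \cdot 1 + 6\right) \left(-158\right) = \left(6 - 11\right) + \left(3 \cdot 1 + 6\right) \left(-158\right) = -5 + \left(3 + 6\right) \left(-158\right) = -5 + 9 \left(-158\right) = -5 - 1422 = -1427$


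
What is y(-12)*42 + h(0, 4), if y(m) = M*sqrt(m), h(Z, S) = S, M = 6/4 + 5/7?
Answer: 4 + 186*I*sqrt(3) ≈ 4.0 + 322.16*I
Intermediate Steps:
M = 31/14 (M = 6*(1/4) + 5*(1/7) = 3/2 + 5/7 = 31/14 ≈ 2.2143)
y(m) = 31*sqrt(m)/14
y(-12)*42 + h(0, 4) = (31*sqrt(-12)/14)*42 + 4 = (31*(2*I*sqrt(3))/14)*42 + 4 = (31*I*sqrt(3)/7)*42 + 4 = 186*I*sqrt(3) + 4 = 4 + 186*I*sqrt(3)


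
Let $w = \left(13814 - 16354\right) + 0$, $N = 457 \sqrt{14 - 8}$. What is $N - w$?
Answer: $2540 + 457 \sqrt{6} \approx 3659.4$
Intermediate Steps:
$N = 457 \sqrt{6} \approx 1119.4$
$w = -2540$ ($w = -2540 + 0 = -2540$)
$N - w = 457 \sqrt{6} - -2540 = 457 \sqrt{6} + 2540 = 2540 + 457 \sqrt{6}$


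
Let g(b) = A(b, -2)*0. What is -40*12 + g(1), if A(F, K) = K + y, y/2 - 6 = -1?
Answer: -480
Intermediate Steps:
y = 10 (y = 12 + 2*(-1) = 12 - 2 = 10)
A(F, K) = 10 + K (A(F, K) = K + 10 = 10 + K)
g(b) = 0 (g(b) = (10 - 2)*0 = 8*0 = 0)
-40*12 + g(1) = -40*12 + 0 = -480 + 0 = -480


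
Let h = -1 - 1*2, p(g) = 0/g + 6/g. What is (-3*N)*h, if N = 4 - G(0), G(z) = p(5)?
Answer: 126/5 ≈ 25.200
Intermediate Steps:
p(g) = 6/g (p(g) = 0 + 6/g = 6/g)
G(z) = 6/5
h = -3 (h = -1 - 2 = -3)
N = 14/5 (N = 4 - 1*6/5 = 4 - 6/5 = 14/5 ≈ 2.8000)
(-3*N)*h = -3*14/5*(-3) = -42/5*(-3) = 126/5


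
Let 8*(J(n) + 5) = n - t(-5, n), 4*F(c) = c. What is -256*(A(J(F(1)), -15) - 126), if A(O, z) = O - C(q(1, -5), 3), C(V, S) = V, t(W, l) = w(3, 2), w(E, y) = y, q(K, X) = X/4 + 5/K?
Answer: 34552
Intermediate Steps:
q(K, X) = 5/K + X/4 (q(K, X) = X*(1/4) + 5/K = X/4 + 5/K = 5/K + X/4)
F(c) = c/4
t(W, l) = 2
J(n) = -21/4 + n/8 (J(n) = -5 + (n - 1*2)/8 = -5 + (n - 2)/8 = -5 + (-2 + n)/8 = -5 + (-1/4 + n/8) = -21/4 + n/8)
A(O, z) = -15/4 + O (A(O, z) = O - (5/1 + (1/4)*(-5)) = O - (5*1 - 5/4) = O - (5 - 5/4) = O - 1*15/4 = O - 15/4 = -15/4 + O)
-256*(A(J(F(1)), -15) - 126) = -256*((-15/4 + (-21/4 + ((1/4)*1)/8)) - 126) = -256*((-15/4 + (-21/4 + (1/8)*(1/4))) - 126) = -256*((-15/4 + (-21/4 + 1/32)) - 126) = -256*((-15/4 - 167/32) - 126) = -256*(-287/32 - 126) = -256*(-4319/32) = 34552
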